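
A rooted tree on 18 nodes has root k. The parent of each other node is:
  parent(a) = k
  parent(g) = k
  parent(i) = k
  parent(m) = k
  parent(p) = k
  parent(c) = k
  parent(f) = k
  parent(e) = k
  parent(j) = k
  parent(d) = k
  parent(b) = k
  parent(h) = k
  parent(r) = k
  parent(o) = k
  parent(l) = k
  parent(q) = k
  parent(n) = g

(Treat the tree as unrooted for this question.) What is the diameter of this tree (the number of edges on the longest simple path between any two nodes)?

3

Starting from n, a farthest node is h at distance 3.
One longest path: n–g–k–h.
So the diameter is 3.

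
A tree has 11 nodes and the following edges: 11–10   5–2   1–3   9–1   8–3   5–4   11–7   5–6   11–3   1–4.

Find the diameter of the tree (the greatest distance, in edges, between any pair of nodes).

6

Starting from 2, a farthest node is 7 at distance 6.
One longest path: 2 – 5 – 4 – 1 – 3 – 11 – 7.
So the diameter is 6.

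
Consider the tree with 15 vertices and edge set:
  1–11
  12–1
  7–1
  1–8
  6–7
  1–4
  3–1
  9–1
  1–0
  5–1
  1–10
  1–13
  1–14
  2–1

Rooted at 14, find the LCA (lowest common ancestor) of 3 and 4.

1

3's ancestor chain is 3, 1, 14 and 4's is 4, 1, 14; they first meet at 1.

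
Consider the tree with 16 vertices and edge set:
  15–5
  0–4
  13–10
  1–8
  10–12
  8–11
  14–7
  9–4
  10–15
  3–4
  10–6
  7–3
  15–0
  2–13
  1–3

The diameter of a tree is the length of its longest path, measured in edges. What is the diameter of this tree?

9

Starting from 2, a farthest node is 11 at distance 9.
One longest path: 2-13-10-15-0-4-3-1-8-11.
So the diameter is 9.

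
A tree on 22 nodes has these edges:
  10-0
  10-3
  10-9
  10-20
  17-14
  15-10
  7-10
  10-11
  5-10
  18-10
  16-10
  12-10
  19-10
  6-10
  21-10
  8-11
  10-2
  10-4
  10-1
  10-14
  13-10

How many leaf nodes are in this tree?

Exactly 19 nodes have a single neighbour: 0, 1, 2, 3, 4, 5, 6, 7, 8, 9, 12, 13, 15, 16, 17, 18, 19, 20, 21.

19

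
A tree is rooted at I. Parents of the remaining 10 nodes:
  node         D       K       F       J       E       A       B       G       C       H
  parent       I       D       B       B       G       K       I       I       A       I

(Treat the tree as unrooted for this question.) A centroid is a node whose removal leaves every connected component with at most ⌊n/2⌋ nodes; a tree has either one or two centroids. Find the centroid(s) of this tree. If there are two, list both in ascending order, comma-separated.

I

Delete I: the remaining components have sizes 4, 3, 2, 1. Max 4 ≤ 5, so I is a centroid.
No neighbour of I does as well, so I is the unique centroid.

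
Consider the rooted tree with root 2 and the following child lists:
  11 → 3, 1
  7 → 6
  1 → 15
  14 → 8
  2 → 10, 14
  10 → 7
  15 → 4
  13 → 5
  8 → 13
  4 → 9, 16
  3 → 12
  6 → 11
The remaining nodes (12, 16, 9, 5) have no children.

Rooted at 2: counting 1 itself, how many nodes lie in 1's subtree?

5

The subtree rooted at 1 contains: 1, 15, 4, 9, 16 — 5 nodes.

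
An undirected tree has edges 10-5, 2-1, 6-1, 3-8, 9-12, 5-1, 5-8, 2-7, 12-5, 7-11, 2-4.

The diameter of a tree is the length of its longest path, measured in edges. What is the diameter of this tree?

6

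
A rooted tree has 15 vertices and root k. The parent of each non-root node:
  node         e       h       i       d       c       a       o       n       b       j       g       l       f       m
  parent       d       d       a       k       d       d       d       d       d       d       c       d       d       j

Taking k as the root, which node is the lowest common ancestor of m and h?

d

Ancestors of m (toward the root): m, j, d, k.
Ancestors of h: h, d, k.
The deepest node appearing in both lists is d.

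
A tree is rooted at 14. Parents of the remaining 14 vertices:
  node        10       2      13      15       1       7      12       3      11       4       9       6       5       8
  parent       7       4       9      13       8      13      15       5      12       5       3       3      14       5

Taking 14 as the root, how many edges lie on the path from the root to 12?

Path from 14 to 12: 14 → 5 → 3 → 9 → 13 → 15 → 12, which has 6 edges.

6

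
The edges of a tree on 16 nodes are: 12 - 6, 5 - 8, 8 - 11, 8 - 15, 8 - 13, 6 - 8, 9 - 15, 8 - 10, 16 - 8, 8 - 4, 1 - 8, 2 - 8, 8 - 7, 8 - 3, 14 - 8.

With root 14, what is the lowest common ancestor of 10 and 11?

8

Path 10→root: 10 8 14; path 11→root: 11 8 14.
First common node: 8.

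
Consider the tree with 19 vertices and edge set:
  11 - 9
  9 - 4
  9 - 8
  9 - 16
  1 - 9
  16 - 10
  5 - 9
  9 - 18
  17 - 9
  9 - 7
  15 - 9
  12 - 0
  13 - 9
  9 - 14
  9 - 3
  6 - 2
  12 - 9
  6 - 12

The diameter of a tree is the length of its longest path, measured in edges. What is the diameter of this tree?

5

BFS from 2 reaches 10 last, at distance 5; BFS from 10 confirms no node is farther.
Path: 2–6–12–9–16–10.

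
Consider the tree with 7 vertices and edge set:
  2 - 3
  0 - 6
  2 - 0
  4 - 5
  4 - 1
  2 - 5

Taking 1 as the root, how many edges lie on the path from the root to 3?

4

Climbing from 3 to the root: 3–2–5–4–1. That's 4 steps.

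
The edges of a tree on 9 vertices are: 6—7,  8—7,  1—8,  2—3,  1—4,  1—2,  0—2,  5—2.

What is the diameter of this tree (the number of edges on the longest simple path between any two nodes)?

5

BFS from 6 reaches 3 last, at distance 5; BFS from 3 confirms no node is farther.
Path: 6 - 7 - 8 - 1 - 2 - 3.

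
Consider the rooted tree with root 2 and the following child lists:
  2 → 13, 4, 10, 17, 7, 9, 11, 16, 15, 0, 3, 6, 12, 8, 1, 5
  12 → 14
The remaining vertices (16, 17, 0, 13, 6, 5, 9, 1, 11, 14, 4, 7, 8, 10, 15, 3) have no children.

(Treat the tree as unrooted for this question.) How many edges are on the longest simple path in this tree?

Starting from 14, a farthest node is 10 at distance 3.
One longest path: 14–12–2–10.
So the diameter is 3.

3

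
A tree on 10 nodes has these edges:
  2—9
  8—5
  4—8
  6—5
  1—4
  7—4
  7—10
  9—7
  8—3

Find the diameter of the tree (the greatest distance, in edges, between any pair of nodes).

Starting from 2, a farthest node is 6 at distance 6.
One longest path: 2 - 9 - 7 - 4 - 8 - 5 - 6.
So the diameter is 6.

6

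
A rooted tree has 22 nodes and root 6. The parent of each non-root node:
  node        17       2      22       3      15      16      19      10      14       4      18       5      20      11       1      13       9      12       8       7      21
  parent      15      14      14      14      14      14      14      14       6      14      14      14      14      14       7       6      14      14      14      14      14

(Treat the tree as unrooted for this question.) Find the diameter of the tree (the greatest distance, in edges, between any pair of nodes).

4

BFS from 13 reaches 17 last, at distance 4; BFS from 17 confirms no node is farther.
Path: 13 – 6 – 14 – 15 – 17.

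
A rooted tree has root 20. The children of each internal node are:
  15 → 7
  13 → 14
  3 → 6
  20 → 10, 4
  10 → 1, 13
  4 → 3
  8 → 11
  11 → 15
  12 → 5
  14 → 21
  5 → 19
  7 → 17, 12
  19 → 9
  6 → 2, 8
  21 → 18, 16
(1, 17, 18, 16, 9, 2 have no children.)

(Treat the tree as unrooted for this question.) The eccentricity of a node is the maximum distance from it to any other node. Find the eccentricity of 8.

Distances from 8 peak at 9, attained at 18 (16 also at distance 9).
8 – 6 – 3 – 4 – 20 – 10 – 13 – 14 – 21 – 18

9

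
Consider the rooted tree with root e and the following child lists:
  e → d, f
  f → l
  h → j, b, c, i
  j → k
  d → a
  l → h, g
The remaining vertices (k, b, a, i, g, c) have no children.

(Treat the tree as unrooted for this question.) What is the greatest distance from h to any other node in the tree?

5

Distances from h peak at 5, attained at a.
h-l-f-e-d-a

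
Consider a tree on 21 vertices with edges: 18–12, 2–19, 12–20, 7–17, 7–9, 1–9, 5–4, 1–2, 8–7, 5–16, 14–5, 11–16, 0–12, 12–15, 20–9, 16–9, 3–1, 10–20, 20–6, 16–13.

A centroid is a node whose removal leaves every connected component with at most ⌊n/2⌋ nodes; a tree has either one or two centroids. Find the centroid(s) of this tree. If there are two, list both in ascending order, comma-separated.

9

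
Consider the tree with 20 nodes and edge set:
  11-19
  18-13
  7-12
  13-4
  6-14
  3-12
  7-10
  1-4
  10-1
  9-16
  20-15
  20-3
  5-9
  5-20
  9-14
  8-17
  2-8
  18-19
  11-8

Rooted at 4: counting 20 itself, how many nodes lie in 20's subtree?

7

Descendants of 20 (including itself): 20, 5, 15, 9, 14, 16, 6. That's 7.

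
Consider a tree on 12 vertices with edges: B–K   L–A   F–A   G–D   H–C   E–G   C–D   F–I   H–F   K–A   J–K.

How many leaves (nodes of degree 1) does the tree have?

5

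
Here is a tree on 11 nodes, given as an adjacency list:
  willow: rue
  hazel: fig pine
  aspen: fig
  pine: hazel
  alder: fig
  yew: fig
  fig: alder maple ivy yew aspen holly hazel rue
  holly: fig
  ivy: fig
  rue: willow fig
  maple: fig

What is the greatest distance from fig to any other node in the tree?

The node farthest from fig is willow (pine also at distance 2), via fig-rue-willow — 2 edges.

2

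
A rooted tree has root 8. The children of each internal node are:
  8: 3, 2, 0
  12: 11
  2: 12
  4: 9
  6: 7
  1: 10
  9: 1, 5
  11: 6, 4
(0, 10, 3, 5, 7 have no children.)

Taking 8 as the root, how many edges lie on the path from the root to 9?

5

Path from 8 to 9: 8 – 2 – 12 – 11 – 4 – 9, which has 5 edges.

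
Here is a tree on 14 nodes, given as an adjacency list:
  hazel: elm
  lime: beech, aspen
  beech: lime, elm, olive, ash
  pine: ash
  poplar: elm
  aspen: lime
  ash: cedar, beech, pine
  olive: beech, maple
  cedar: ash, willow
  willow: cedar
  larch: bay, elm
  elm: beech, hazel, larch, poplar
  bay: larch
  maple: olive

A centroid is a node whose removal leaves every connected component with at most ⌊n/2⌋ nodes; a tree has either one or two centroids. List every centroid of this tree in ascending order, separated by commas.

If beech is removed the pieces have sizes 5, 4, 2, 2, all ≤ ⌊14/2⌋ = 7.
Every other node leaves some component of size > 7, so the centroid is unique.

beech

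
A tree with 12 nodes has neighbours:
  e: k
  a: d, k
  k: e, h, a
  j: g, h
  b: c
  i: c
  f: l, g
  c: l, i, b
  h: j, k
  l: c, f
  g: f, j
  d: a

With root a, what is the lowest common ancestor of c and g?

g

c's ancestor chain is c, l, f, g, j, h, k, a and g's is g, j, h, k, a; they first meet at g.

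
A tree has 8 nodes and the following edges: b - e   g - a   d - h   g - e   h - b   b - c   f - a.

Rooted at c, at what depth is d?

Path from c to d: c → b → h → d, which has 3 edges.

3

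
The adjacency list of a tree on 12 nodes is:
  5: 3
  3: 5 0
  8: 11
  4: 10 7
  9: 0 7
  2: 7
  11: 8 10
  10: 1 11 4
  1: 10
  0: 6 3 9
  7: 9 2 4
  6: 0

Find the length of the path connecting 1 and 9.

The path is 1 - 10 - 4 - 7 - 9, which has 4 edges.

4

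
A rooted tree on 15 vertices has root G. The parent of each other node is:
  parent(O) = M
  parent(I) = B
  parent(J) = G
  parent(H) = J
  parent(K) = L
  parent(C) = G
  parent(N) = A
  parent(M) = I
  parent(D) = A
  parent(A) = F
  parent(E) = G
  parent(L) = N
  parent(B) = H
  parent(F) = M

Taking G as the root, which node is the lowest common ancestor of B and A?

Ancestors of B (toward the root): B, H, J, G.
Ancestors of A: A, F, M, I, B, H, J, G.
The deepest node appearing in both lists is B.

B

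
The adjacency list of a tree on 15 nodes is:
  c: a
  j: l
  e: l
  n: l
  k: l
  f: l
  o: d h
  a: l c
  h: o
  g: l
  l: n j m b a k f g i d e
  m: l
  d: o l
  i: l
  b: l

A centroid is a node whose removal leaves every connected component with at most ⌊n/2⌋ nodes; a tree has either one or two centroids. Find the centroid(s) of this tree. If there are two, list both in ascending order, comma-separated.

Removing l splits the tree into components of sizes 3, 2, 1, 1, 1, 1, 1, 1, 1, 1, 1; the largest is 3 ≤ ⌊15/2⌋ = 7.
Every other node leaves some component of size > 7, so the centroid is unique.

l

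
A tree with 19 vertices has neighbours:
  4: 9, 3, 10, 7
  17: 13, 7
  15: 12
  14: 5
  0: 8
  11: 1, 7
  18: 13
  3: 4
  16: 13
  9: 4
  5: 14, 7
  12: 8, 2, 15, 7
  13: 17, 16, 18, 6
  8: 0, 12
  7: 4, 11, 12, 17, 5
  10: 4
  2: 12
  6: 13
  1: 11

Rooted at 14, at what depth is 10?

Climbing from 10 to the root: 10 – 4 – 7 – 5 – 14. That's 4 steps.

4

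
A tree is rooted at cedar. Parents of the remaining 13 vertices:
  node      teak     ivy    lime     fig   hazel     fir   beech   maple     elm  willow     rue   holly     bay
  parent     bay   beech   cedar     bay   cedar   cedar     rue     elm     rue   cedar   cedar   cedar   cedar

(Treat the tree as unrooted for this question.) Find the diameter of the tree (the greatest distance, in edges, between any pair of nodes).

Starting from ivy, a farthest node is fig at distance 5.
One longest path: ivy – beech – rue – cedar – bay – fig.
So the diameter is 5.

5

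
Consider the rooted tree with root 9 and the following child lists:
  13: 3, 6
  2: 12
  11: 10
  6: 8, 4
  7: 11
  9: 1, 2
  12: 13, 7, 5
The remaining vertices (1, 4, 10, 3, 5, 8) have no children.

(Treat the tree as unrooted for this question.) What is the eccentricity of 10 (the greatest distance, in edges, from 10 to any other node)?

6

A farthest node from 10 is 4 (8, 1 also at distance 6).
The path 10–11–7–12–13–6–4 has 6 edges.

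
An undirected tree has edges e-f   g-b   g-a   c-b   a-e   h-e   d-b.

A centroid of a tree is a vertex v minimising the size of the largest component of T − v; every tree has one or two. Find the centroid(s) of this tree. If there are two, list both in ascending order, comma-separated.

Removing g splits the tree into components of sizes 4, 3; the largest is 4 ≤ ⌊8/2⌋ = 4.
a is adjacent to g and is also a centroid (the largest component after removing it is likewise 4).

a, g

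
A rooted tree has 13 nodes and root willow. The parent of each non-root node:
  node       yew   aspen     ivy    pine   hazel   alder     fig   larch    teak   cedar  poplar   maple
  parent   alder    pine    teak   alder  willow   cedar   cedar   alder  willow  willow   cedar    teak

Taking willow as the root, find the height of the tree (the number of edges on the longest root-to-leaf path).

A deepest node is aspen, reached by willow – cedar – alder – pine – aspen.
That path has 4 edges, so the height is 4.

4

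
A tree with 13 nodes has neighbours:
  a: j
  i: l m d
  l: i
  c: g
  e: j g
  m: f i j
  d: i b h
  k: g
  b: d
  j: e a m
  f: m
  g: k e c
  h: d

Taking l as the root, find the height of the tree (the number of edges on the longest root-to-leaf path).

6

A deepest node is k, reached by l – i – m – j – e – g – k.
That path has 6 edges, so the height is 6.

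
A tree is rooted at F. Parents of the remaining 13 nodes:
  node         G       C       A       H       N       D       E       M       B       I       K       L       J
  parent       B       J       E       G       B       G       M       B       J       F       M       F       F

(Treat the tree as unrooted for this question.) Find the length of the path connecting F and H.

F–J–B–G–H: 4 edges.

4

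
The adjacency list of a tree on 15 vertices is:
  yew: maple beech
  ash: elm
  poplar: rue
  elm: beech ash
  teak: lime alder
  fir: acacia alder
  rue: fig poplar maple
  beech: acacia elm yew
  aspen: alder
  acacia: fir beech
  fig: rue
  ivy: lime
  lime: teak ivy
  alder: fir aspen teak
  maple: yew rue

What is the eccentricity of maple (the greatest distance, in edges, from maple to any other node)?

8

Distances from maple peak at 8, attained at ivy.
maple-yew-beech-acacia-fir-alder-teak-lime-ivy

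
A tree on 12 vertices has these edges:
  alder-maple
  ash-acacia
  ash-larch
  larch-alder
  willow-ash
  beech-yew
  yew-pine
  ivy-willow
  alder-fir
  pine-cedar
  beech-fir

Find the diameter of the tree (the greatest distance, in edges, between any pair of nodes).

BFS from ivy reaches cedar last, at distance 9; BFS from cedar confirms no node is farther.
Path: ivy – willow – ash – larch – alder – fir – beech – yew – pine – cedar.

9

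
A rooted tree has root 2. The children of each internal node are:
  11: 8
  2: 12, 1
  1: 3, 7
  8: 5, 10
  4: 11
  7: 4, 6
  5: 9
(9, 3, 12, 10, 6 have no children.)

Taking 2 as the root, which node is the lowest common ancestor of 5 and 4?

4

Path 5→root: 5 8 11 4 7 1 2; path 4→root: 4 7 1 2.
First common node: 4.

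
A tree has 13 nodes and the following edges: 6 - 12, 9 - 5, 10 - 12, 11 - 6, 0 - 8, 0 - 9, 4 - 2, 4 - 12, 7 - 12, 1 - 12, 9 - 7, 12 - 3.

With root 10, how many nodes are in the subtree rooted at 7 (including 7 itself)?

7's subtree: {7, 9, 0, 5, 8}, size 5.

5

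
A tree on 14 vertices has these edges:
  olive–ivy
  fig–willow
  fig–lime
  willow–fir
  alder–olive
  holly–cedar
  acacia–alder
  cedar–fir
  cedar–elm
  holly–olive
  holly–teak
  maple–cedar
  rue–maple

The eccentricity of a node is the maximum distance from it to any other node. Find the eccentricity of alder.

7

The node farthest from alder is lime, via alder – olive – holly – cedar – fir – willow – fig – lime — 7 edges.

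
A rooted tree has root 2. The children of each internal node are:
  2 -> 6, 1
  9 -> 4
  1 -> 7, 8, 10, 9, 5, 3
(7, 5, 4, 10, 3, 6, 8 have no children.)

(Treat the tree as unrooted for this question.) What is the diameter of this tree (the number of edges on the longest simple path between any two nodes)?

BFS from 6 reaches 4 last, at distance 4; BFS from 4 confirms no node is farther.
Path: 6–2–1–9–4.

4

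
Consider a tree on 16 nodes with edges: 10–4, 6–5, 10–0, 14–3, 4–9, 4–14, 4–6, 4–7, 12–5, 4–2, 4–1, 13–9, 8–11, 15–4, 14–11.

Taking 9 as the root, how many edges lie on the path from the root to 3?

Climbing from 3 to the root: 3 – 14 – 4 – 9. That's 3 steps.

3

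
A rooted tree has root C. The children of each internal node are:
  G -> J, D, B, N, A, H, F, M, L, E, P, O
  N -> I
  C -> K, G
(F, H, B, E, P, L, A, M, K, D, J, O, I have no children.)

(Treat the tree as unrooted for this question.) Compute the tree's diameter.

A longest path is I–N–G–C–K, with 4 edges.

4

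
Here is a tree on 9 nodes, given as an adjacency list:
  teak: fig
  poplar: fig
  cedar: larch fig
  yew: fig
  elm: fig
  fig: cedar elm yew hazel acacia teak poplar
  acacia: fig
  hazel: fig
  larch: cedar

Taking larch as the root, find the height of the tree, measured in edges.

The longest root-to-leaf path is larch–cedar–fig–hazel (3 edges).

3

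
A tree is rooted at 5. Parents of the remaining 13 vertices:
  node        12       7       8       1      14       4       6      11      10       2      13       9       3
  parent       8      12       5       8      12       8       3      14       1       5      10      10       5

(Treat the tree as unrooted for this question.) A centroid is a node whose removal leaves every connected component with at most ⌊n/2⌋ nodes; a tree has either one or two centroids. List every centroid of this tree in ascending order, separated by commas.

8

Delete 8: the remaining components have sizes 4, 4, 4, 1. Max 4 ≤ 7, so 8 is a centroid.
No neighbour of 8 does as well, so 8 is the unique centroid.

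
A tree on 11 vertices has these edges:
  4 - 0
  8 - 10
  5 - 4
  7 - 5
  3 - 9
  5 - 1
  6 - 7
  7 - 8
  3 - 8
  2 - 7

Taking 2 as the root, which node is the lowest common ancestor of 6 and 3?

7

Path 6→root: 6 7 2; path 3→root: 3 8 7 2.
First common node: 7.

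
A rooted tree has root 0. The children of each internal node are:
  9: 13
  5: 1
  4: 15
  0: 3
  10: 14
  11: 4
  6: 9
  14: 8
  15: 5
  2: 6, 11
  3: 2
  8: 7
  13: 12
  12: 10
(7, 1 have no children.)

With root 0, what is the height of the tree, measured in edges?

10

A deepest node is 7, reached by 0-3-2-6-9-13-12-10-14-8-7.
That path has 10 edges, so the height is 10.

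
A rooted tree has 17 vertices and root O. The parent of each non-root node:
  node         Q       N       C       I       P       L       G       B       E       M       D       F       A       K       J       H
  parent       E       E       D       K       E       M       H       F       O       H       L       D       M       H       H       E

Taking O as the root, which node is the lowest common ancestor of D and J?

Path D→root: D L M H E O; path J→root: J H E O.
First common node: H.

H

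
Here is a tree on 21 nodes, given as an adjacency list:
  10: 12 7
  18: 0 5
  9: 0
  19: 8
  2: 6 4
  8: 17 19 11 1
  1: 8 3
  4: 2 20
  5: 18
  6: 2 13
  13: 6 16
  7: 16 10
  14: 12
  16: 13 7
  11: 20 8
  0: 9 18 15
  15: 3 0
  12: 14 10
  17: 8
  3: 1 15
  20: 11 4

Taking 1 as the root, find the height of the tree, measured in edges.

12

14 sits deepest: 1-8-11-20-4-2-6-13-16-7-10-12-14 — 12 edges from the root.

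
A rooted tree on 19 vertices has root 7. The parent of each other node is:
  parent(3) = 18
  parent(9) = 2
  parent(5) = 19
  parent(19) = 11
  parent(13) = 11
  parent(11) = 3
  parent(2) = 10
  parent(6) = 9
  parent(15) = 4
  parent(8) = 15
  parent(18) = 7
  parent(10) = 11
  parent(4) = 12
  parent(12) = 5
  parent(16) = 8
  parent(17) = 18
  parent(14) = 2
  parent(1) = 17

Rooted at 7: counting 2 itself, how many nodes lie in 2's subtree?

4

Descendants of 2 (including itself): 2, 14, 9, 6. That's 4.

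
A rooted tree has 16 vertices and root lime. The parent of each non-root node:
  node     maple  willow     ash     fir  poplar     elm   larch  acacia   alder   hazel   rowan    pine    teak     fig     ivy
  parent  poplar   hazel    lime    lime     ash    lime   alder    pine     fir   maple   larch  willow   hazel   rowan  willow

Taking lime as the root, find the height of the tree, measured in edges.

The longest root-to-leaf path is lime–ash–poplar–maple–hazel–willow–pine–acacia (7 edges).

7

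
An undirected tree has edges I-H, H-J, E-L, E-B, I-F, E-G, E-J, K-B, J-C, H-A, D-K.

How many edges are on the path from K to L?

3

K–B–E–L: 3 edges.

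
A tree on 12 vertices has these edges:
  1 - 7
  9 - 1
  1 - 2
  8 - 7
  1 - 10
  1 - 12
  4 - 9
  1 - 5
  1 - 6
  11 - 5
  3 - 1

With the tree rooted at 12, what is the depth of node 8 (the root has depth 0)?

3

Path from 12 to 8: 12 – 1 – 7 – 8, which has 3 edges.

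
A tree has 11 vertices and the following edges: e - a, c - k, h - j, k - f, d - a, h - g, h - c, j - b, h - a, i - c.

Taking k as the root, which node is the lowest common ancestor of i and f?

i's ancestor chain is i, c, k and f's is f, k; they first meet at k.

k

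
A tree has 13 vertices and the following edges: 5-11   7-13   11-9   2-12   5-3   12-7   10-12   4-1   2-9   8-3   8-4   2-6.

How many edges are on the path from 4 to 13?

9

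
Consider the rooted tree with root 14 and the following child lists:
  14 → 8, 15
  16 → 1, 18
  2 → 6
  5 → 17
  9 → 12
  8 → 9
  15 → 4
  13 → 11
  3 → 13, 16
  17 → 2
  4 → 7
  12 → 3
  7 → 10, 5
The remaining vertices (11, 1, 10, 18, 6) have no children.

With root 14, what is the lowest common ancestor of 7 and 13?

14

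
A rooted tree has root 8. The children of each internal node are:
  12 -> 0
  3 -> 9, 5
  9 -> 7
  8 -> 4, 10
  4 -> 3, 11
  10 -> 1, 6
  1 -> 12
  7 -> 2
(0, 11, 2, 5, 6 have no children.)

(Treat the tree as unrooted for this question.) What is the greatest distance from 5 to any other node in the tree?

7

A farthest node from 5 is 0.
The path 5–3–4–8–10–1–12–0 has 7 edges.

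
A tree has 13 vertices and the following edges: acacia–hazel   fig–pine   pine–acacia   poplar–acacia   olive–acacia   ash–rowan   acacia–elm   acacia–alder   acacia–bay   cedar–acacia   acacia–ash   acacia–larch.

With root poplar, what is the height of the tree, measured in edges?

A deepest node is fig, reached by poplar – acacia – pine – fig.
That path has 3 edges, so the height is 3.

3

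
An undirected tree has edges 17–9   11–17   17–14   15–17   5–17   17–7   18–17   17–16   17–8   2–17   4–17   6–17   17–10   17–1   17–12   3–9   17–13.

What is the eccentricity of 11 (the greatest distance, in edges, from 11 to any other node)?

A farthest node from 11 is 3.
The path 11–17–9–3 has 3 edges.

3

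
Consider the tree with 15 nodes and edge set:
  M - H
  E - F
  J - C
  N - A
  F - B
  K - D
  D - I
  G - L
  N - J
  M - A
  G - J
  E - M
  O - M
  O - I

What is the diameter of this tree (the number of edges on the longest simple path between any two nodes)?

BFS from K reaches L last, at distance 9; BFS from L confirms no node is farther.
Path: K–D–I–O–M–A–N–J–G–L.

9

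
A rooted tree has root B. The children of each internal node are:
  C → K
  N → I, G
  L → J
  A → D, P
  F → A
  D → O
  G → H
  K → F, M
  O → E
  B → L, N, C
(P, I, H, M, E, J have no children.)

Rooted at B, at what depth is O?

6

B – C – K – F – A – D – O — 6 edges.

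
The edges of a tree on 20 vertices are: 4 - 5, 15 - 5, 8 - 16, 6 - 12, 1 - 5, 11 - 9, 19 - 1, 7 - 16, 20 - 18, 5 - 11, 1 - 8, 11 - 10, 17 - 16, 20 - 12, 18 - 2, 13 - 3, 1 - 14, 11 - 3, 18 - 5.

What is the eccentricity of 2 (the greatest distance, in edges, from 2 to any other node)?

The node farthest from 2 is 7 (17 also at distance 6), via 2–18–5–1–8–16–7 — 6 edges.

6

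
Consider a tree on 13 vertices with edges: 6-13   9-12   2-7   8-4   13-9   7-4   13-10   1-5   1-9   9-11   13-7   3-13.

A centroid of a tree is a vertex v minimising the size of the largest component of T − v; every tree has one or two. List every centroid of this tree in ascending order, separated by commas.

13

Delete 13: the remaining components have sizes 5, 4, 1, 1, 1. Max 5 ≤ 6, so 13 is a centroid.
No neighbour of 13 does as well, so 13 is the unique centroid.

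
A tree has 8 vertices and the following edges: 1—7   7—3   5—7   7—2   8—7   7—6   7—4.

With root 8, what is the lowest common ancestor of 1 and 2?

1's ancestor chain is 1, 7, 8 and 2's is 2, 7, 8; they first meet at 7.

7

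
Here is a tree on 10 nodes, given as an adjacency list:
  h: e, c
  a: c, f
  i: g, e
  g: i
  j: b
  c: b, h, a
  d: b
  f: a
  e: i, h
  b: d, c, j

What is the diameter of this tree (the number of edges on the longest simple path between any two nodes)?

6

A longest path is d – b – c – h – e – i – g, with 6 edges.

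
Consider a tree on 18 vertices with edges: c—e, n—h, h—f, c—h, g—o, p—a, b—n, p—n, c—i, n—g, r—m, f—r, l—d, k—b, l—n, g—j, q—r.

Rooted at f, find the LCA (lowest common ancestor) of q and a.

f

Ancestors of q (toward the root): q, r, f.
Ancestors of a: a, p, n, h, f.
The deepest node appearing in both lists is f.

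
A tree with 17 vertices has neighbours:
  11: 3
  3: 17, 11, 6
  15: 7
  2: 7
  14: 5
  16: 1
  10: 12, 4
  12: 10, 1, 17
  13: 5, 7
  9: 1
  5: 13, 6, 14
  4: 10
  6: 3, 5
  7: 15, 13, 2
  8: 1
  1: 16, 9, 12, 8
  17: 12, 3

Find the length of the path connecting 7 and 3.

4

7 – 13 – 5 – 6 – 3: 4 edges.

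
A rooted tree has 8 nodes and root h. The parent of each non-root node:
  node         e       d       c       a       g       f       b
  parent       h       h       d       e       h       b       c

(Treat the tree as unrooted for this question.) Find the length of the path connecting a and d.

3

Walking from a: a - e - h - d. Length 3.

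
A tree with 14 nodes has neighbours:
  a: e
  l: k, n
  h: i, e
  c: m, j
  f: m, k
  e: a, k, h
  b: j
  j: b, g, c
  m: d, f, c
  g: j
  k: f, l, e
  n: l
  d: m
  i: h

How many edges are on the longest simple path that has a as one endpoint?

7

Distances from a peak at 7, attained at b (g also at distance 7).
a-e-k-f-m-c-j-b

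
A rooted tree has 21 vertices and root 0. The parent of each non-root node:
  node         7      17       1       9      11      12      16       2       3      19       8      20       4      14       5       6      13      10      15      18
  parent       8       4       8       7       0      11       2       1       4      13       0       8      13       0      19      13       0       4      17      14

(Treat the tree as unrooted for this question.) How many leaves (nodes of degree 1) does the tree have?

10

Exactly 10 nodes have a single neighbour: 3, 5, 6, 9, 10, 12, 15, 16, 18, 20.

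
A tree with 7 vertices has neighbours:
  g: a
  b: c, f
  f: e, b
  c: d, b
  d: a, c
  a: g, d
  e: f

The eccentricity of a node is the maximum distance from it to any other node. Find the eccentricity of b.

Distances from b peak at 4, attained at g.
b – c – d – a – g

4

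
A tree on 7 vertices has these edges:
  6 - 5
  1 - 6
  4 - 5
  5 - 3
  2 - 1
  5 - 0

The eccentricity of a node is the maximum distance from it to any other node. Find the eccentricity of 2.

4

A farthest node from 2 is 4 (3, 0 also at distance 4).
The path 2-1-6-5-4 has 4 edges.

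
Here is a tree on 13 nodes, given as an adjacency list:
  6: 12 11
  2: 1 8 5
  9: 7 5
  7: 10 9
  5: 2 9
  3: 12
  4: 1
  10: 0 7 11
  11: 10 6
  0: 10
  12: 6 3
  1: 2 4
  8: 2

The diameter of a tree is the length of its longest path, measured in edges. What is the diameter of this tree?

BFS from 3 reaches 4 last, at distance 10; BFS from 4 confirms no node is farther.
Path: 3–12–6–11–10–7–9–5–2–1–4.

10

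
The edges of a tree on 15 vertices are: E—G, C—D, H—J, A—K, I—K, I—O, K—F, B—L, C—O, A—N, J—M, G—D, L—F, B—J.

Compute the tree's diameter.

BFS from E reaches H last, at distance 11; BFS from H confirms no node is farther.
Path: E-G-D-C-O-I-K-F-L-B-J-H.

11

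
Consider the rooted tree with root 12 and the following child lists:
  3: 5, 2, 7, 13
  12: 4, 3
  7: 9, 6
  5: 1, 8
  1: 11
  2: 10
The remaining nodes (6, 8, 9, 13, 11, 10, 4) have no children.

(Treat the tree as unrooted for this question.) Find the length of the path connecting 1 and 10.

1 – 5 – 3 – 2 – 10: 4 edges.

4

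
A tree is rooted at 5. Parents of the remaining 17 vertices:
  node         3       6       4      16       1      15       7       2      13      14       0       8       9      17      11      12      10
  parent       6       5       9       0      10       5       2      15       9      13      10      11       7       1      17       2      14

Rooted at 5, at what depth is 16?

Path from 5 to 16: 5 – 15 – 2 – 7 – 9 – 13 – 14 – 10 – 0 – 16, which has 9 edges.

9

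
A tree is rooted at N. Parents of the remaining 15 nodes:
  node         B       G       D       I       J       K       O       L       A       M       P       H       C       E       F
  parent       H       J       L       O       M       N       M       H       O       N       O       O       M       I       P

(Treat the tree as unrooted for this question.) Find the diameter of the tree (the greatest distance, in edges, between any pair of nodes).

A longest path is D – L – H – O – M – N – K, with 6 edges.

6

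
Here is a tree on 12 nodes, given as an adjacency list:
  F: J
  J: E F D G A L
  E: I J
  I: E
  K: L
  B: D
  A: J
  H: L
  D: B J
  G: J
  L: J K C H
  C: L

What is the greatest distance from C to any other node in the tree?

A farthest node from C is I (B also at distance 4).
The path C-L-J-E-I has 4 edges.

4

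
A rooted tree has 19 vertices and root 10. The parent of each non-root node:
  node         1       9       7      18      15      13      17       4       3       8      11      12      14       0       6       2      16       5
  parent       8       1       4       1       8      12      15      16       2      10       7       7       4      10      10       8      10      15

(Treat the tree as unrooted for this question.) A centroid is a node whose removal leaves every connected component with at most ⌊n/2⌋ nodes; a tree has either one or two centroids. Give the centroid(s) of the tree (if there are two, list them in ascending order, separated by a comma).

If 10 is removed the pieces have sizes 9, 7, 1, 1, all ≤ ⌊19/2⌋ = 9.
Every other node leaves some component of size > 9, so the centroid is unique.

10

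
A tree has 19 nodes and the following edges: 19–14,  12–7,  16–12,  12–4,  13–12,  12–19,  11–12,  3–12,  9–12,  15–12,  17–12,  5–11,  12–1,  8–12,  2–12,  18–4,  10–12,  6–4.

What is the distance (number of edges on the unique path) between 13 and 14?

3

13–12–19–14: 3 edges.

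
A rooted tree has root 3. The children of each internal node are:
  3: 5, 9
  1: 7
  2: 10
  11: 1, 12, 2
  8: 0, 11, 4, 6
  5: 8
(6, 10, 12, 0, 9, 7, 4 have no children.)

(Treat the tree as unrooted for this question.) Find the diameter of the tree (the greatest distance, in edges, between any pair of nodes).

Starting from 9, a farthest node is 10 at distance 6.
One longest path: 9 – 3 – 5 – 8 – 11 – 2 – 10.
So the diameter is 6.

6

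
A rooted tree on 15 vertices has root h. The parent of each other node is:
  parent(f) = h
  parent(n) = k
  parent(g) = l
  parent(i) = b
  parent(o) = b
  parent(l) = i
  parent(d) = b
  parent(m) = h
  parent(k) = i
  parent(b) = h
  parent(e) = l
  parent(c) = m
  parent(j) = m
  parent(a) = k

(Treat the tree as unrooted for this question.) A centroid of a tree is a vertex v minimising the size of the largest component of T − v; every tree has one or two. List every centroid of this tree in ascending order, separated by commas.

b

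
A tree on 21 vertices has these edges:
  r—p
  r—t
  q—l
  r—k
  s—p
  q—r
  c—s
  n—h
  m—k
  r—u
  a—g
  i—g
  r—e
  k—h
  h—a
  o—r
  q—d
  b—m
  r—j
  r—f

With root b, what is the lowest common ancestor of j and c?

r

Ancestors of j (toward the root): j, r, k, m, b.
Ancestors of c: c, s, p, r, k, m, b.
The deepest node appearing in both lists is r.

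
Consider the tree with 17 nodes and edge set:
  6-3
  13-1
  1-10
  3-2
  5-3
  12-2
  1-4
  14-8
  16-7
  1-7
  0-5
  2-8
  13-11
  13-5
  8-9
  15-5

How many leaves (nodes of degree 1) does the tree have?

10

Degree-1 nodes: 0, 4, 6, 9, 10, 11, 12, 14, 15, 16 — 10 of them.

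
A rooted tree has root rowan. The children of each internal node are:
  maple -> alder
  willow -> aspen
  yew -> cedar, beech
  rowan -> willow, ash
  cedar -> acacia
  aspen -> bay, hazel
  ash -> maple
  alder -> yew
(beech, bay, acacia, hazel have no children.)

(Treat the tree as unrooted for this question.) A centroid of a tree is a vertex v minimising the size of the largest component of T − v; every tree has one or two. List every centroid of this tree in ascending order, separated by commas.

ash, maple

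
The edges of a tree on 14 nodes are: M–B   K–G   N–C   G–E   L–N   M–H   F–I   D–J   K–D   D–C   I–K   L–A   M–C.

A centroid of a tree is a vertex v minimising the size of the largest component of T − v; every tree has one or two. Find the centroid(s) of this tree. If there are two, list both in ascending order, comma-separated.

C, D

If D is removed the pieces have sizes 7, 5, 1, all ≤ ⌊14/2⌋ = 7.
Its neighbour C also leaves a largest component of size 7, so both are centroids.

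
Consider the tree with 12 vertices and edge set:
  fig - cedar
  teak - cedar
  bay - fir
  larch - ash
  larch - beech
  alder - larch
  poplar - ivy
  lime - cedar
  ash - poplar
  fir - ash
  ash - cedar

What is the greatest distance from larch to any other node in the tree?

A farthest node from larch is bay (fig, ivy, lime, teak also at distance 3).
The path larch – ash – fir – bay has 3 edges.

3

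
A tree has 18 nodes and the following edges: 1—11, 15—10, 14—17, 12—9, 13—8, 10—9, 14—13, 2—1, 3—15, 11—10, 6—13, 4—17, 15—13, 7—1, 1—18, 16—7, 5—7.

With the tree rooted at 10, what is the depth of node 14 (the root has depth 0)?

3

Climbing from 14 to the root: 14–13–15–10. That's 3 steps.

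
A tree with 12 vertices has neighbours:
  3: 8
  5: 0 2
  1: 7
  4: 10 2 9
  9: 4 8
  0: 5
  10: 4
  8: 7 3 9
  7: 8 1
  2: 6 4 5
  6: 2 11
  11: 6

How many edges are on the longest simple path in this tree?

7

A longest path is 11-6-2-4-9-8-7-1, with 7 edges.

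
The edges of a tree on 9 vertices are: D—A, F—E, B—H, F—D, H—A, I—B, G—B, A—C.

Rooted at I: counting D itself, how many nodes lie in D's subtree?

3

The subtree rooted at D contains: D, F, E — 3 nodes.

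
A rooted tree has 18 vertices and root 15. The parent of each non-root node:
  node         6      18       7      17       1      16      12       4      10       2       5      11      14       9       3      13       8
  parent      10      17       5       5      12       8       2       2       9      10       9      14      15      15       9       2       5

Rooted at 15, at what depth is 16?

4

Path from 15 to 16: 15 → 9 → 5 → 8 → 16, which has 4 edges.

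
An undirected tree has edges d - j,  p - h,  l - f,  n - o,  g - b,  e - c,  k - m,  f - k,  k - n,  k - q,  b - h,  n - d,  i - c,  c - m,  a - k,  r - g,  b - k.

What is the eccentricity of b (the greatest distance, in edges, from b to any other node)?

A farthest node from b is e (j, i also at distance 4).
The path b – k – m – c – e has 4 edges.

4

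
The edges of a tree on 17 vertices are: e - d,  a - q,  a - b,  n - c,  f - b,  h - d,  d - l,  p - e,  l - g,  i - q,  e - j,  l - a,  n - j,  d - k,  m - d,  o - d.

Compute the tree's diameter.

BFS from i reaches c last, at distance 8; BFS from c confirms no node is farther.
Path: i-q-a-l-d-e-j-n-c.

8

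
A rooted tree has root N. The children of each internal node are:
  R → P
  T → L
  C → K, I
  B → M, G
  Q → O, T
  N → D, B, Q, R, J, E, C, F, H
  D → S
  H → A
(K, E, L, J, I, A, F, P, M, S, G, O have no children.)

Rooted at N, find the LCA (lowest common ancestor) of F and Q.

Ancestors of F (toward the root): F, N.
Ancestors of Q: Q, N.
The deepest node appearing in both lists is N.

N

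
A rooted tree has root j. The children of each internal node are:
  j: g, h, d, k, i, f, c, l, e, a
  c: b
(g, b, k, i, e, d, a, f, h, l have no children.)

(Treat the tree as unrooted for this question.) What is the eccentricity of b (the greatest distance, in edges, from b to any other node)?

Distances from b peak at 3, attained at a (e, f, h, g, k, d, l, i also at distance 3).
b – c – j – a

3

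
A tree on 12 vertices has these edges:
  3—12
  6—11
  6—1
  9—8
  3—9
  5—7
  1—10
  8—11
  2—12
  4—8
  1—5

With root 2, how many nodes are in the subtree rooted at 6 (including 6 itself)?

5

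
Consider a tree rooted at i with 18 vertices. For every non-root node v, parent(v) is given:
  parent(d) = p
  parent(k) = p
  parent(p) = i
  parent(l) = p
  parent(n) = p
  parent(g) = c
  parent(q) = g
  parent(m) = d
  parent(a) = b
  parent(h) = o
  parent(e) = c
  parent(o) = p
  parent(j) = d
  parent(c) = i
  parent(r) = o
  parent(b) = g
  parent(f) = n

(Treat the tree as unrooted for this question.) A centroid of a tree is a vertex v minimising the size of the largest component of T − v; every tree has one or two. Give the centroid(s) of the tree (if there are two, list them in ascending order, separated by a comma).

Delete p: the remaining components have sizes 7, 3, 3, 2, 1, 1. Max 7 ≤ 9, so p is a centroid.
Every other node leaves some component of size > 9, so the centroid is unique.

p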